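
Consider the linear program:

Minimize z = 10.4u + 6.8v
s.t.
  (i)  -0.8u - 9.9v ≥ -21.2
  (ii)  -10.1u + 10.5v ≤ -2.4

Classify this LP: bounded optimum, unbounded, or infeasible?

From the feasible point (8212/3613, 21220/10839), moving in the direction (-10.5, -10.1) keeps every constraint satisfied while z decreases without bound.

unbounded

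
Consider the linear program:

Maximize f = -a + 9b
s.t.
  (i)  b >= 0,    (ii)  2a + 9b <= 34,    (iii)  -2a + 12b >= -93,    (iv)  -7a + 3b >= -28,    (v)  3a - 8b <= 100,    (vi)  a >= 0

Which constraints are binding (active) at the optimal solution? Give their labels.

Extreme points and f = -a + 9b:
  (4, 0) → f = -4
  (0, 0) → f = 0
  (118/23, 182/69) → f = 428/23
  (0, 34/9) → f = 34

The maximum is at (0, 34/9). Substituting into each constraint, equality holds for (ii) and (vi); the remaining constraints have slack.

(ii) and (vi)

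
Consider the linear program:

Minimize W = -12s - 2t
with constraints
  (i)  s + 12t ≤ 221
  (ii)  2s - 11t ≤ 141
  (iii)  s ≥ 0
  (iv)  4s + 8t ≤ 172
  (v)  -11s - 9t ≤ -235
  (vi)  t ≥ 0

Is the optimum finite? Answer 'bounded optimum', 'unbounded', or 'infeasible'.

bounded optimum

Extreme points and W = -12s - 2t:
  (37/5, 89/5) → W = -622/5
  (277/41, 732/41) → W = -4788/41
  (43, 0) → W = -516
  (235/11, 0) → W = -2820/11
The feasible region has finitely many vertices and no improving ray; the minimum is -516 at (43, 0).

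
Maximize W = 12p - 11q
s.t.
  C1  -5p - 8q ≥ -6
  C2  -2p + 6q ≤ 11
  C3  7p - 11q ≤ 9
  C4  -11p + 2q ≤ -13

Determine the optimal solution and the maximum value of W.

Extreme points and W = 12p - 11q:
  (46/37, -1/37) → W = 563/37
  (58/49, 1/98) → W = 1381/98
  (125/107, -8/107) → W = 1588/107

The optimum lies where -5p - 8q = -6 and 7p - 11q = 9.
Solving simultaneously gives p = 46/37, q = -1/37.

p = 46/37, q = -1/37, maximum W = 563/37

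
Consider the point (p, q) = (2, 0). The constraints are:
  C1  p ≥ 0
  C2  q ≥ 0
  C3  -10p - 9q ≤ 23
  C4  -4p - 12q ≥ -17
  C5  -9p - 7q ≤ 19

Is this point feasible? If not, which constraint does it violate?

C1: 2 ≥ 0 ✓
C2: 0 ≥ 0 ✓
C3: -20 ≤ 23 ✓
C4: -8 ≥ -17 ✓
C5: -18 ≤ 19 ✓

feasible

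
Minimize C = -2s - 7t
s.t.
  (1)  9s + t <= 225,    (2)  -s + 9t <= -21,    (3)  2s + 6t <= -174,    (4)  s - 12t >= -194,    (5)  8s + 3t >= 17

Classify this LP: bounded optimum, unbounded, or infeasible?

bounded optimum

Feasible corners and C = -2s - 7t:
  (381/13, -504/13) → C = 2766/13
  (658/19, -1647/19) → C = 10213/19
  (104/7, -713/21) → C = 4367/21
The feasible region has finitely many vertices and no improving ray; the minimum is 4367/21 at (104/7, -713/21).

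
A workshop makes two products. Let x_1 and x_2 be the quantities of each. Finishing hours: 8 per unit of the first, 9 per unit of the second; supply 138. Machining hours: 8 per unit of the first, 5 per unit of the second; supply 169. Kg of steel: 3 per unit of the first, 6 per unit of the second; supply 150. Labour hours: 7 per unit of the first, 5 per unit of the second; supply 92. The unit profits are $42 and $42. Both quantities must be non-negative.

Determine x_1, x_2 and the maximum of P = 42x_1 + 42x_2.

The binding constraints are 8x_1 + 9x_2 = 138 and 7x_1 + 5x_2 = 92.
Solving simultaneously gives x_1 = 6, x_2 = 10.

x_1 = 6, x_2 = 10, maximum P = 672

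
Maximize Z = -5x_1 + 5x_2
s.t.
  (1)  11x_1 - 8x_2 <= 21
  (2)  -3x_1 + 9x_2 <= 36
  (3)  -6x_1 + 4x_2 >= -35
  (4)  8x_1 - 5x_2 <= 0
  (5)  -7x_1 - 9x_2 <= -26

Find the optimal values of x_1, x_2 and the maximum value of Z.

x_1 = -1, x_2 = 11/3, maximum Z = 70/3

Extreme points and Z = -5x_1 + 5x_2:
  (60/19, 96/19) → Z = 180/19
  (-1, 11/3) → Z = 70/3
  (130/107, 208/107) → Z = 390/107

The optimum lies where -3x_1 + 9x_2 = 36 and -7x_1 - 9x_2 = -26.
Solving simultaneously gives x_1 = -1, x_2 = 11/3.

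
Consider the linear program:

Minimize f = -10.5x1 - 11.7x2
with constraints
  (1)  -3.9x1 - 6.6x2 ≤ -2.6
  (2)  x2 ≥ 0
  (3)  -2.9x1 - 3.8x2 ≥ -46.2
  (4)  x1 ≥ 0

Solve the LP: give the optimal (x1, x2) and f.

At the optimal vertex, x2 = 0 and -2.9x1 - 3.8x2 = -46.2.
Solving simultaneously gives x1 = 462/29, x2 = 0.

x1 = 462/29, x2 = 0, minimum f = -4851/29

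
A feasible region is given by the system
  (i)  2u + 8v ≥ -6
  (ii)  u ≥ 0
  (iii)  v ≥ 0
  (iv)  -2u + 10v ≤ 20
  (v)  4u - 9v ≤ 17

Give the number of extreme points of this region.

4

Of the 10 pairwise boundary intersections, those satisfying every inequality are:
  (0, 0)
  (0, 2)
  (17/4, 0)
  (175/11, 57/11)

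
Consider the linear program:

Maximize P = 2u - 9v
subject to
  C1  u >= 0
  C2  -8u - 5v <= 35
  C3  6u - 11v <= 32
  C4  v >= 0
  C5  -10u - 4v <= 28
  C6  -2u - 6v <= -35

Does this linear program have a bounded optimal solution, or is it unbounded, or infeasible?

Vertices and P = 2u - 9v:
  (0, 35/6) → P = -105/2
  (577/58, 73/29) → P = -80/29
The feasible region has finitely many vertices and no improving ray; the maximum is -80/29 at (577/58, 73/29).

bounded optimum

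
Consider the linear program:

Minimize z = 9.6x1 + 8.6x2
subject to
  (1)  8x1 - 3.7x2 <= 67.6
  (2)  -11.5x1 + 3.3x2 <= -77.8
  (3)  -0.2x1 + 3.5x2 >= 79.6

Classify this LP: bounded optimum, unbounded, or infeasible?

Extreme points and z = 9.6x1 + 8.6x2:
  (26556/1363, 32516/1363) → z = 2672876/6815
  (53498/3959, 93096/3959) → z = 6571032/19795
The feasible region has finitely many vertices and no improving ray; the minimum is 6571032/19795 at (53498/3959, 93096/3959).

bounded optimum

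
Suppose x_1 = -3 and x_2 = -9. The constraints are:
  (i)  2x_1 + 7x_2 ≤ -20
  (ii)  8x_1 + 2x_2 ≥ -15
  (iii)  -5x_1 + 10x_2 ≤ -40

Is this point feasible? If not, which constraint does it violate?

Constraint (ii): 8x_1 + 2x_2 = -42, which is not ≥ -15. All other constraints are satisfied.

not feasible — violates (ii)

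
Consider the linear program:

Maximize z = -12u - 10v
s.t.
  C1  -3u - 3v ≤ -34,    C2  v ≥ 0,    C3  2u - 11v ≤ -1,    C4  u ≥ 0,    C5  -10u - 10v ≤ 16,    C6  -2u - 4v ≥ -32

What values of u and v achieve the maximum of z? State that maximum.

u = 20/3, v = 14/3, maximum z = -380/3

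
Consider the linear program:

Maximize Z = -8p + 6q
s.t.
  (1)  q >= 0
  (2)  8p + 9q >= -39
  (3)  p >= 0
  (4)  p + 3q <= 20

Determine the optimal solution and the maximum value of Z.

p = 0, q = 20/3, maximum Z = 40

The optimum lies where p = 0 and p + 3q = 20.
Solving simultaneously gives p = 0, q = 20/3.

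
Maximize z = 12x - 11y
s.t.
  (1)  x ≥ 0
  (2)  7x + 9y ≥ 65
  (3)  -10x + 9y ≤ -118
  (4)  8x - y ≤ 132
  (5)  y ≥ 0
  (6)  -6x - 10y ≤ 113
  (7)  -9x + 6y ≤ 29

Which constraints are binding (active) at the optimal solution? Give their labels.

Corner points and z = 12x - 11y:
  (535/31, 188/31) → z = 4352/31
  (59/5, 0) → z = 708/5
  (33/2, 0) → z = 198

The maximum is at (33/2, 0). Substituting into each constraint, equality holds for (4) and (5); the remaining constraints have slack.

(4) and (5)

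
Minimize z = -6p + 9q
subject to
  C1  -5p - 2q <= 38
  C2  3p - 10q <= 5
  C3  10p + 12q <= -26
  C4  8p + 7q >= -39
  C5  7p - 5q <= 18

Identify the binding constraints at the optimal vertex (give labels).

C2 and C3

Feasible corners and z = -6p + 9q:
  (-101/10, 25/4) → z = 2337/20
  (-188/19, 109/19) → z = 111
  (-25/17, -16/17) → z = 6/17
  (-355/101, -157/101) → z = 717/101

The minimum is at (-25/17, -16/17). Substituting into each constraint, equality holds for C2 and C3; the remaining constraints have slack.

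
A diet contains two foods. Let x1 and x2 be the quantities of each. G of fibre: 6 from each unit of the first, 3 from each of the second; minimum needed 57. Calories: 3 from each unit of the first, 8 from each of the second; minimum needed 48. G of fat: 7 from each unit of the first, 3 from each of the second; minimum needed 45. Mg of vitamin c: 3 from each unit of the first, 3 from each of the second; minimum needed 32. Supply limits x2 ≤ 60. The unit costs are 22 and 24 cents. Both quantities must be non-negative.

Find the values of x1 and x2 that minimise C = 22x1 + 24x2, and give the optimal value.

Vertices and C = 22x1 + 24x2:
  (0, 19) → C = 456
  (0, 60) → C = 1440
  (16, 0) → C = 352
  (8, 3) → C = 248
The feasible region is unbounded (it extends along (1, 0)), but C strictly increases along every unbounded feasible direction, so there is no improving ray and the minimum is attained at a vertex.

The optimum lies where 6x1 + 3x2 = 57 and 3x1 + 8x2 = 48.
Solving simultaneously gives x1 = 8, x2 = 3.

x1 = 8, x2 = 3, minimum C = 248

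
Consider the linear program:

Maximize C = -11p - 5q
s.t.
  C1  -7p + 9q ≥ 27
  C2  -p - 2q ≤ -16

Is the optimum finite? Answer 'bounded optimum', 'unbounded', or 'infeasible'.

From the feasible point (90/23, 139/23), moving in the direction (-2, 1) keeps every constraint satisfied while C increases without bound.

unbounded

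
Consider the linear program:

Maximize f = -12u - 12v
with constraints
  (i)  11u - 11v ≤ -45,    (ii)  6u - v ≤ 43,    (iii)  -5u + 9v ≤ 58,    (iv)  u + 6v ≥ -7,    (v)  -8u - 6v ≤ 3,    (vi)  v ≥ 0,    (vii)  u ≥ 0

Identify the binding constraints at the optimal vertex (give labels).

(i) and (vii)

Corner points and f = -12u - 12v:
  (233/44, 413/44) → f = -1938/11
  (0, 45/11) → f = -540/11
  (0, 58/9) → f = -232/3

The maximum is at (0, 45/11). Substituting into each constraint, equality holds for (i) and (vii); the remaining constraints have slack.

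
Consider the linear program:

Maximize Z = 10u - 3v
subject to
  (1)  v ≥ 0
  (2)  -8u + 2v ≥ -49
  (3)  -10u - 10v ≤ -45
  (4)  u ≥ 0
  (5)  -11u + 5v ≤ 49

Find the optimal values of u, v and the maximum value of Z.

u = 49/8, v = 0, maximum Z = 245/4

At the optimal vertex, v = 0 and -8u + 2v = -49.
Solving simultaneously gives u = 49/8, v = 0.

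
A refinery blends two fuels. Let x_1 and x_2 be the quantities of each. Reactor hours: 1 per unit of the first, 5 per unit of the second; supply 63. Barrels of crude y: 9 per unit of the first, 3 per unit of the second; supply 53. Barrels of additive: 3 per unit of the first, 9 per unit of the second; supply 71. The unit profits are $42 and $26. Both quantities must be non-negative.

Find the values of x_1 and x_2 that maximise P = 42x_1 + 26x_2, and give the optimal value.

Vertices and P = 42x_1 + 26x_2:
  (0, 0) → P = 0
  (0, 71/9) → P = 1846/9
  (53/9, 0) → P = 742/3
  (11/3, 20/3) → P = 982/3

x_1 = 11/3, x_2 = 20/3, maximum P = 982/3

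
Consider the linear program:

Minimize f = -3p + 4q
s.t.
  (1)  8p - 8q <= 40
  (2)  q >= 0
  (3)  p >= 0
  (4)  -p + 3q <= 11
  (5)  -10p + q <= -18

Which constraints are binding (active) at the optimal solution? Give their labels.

(1) and (2)

Feasible corners and f = -3p + 4q:
  (5, 0) → f = -15
  (13, 8) → f = -7
  (9/5, 0) → f = -27/5
  (65/29, 128/29) → f = 317/29

The minimum is at (5, 0). Substituting into each constraint, equality holds for (1) and (2); the remaining constraints have slack.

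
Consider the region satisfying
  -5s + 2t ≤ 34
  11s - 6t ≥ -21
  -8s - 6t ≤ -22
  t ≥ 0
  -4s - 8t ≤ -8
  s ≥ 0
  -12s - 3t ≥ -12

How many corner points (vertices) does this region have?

3

Intersecting each pair of boundary lines and keeping only the points that satisfy every inequality leaves:
  (1/19, 205/57)
  (3/35, 128/35)
  (1/8, 7/2)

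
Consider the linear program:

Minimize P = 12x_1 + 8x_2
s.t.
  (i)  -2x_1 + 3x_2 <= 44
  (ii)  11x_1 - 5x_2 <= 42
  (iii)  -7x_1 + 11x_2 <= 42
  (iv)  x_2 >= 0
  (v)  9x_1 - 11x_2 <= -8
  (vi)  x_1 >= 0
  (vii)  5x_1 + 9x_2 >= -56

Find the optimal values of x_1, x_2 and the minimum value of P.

x_1 = 0, x_2 = 8/11, minimum P = 64/11

Extreme points and P = 12x_1 + 8x_2:
  (336/43, 378/43) → P = 7056/43
  (251/38, 233/38) → P = 2438/19
  (0, 42/11) → P = 336/11
  (0, 8/11) → P = 64/11

The optimum lies where 9x_1 - 11x_2 = -8 and x_1 = 0.
Solving simultaneously gives x_1 = 0, x_2 = 8/11.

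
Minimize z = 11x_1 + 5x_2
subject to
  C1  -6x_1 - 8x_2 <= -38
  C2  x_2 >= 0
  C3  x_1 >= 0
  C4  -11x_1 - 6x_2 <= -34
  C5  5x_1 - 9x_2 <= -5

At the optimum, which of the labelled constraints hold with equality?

C3 and C4

Extreme points and z = 11x_1 + 5x_2:
  (11/13, 107/26) → z = 777/26
  (151/47, 110/47) → z = 2211/47
  (0, 17/3) → z = 85/3
The feasible region is unbounded (it extends along (0, 1), (9, 5)), but z strictly increases along every unbounded feasible direction, so there is no improving ray and the minimum is attained at a vertex.

The minimum is at (0, 17/3). Substituting into each constraint, equality holds for C3 and C4; the remaining constraints have slack.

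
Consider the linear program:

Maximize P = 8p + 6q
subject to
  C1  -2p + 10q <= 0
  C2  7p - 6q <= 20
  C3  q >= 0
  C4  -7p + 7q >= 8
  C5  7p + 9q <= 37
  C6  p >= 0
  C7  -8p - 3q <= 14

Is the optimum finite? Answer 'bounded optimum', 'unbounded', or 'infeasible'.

infeasible

The boundaries -2p + 10q = 0 and 7p - 6q = 20 meet at (100/29, 20/29), but that point violates -7p + 7q ≥ 8. Every candidate vertex is excluded by some other constraint, so the feasible region is empty.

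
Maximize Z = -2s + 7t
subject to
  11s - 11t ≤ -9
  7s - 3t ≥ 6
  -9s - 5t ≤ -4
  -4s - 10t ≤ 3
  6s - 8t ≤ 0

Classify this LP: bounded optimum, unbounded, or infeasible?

From the feasible point (93/44, 129/44), moving in the direction (3, 7) keeps every constraint satisfied while Z increases without bound.

unbounded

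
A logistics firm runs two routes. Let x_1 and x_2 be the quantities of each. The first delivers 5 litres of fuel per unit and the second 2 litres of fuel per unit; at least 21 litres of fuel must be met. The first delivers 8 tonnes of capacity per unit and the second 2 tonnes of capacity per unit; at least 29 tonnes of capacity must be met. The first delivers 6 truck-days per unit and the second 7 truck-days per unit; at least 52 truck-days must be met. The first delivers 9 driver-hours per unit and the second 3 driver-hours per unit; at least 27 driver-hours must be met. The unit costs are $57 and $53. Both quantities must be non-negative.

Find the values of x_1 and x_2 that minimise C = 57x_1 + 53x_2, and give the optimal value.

The feasible region is unbounded (it extends along (0, 1), (1, 0)), but C strictly increases along every unbounded feasible direction, so there is no improving ray and the minimum is attained at a vertex.

The optimum lies where 8x_1 + 2x_2 = 29 and 6x_1 + 7x_2 = 52.
Solving simultaneously gives x_1 = 9/4, x_2 = 11/2.

x_1 = 9/4, x_2 = 11/2, minimum C = 1679/4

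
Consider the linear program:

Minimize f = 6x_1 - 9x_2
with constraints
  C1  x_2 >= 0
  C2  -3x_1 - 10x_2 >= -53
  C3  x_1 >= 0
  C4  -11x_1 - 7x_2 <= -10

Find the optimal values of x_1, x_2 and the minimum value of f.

x_1 = 0, x_2 = 53/10, minimum f = -477/10

Extreme points and f = 6x_1 - 9x_2:
  (53/3, 0) → f = 106
  (10/11, 0) → f = 60/11
  (0, 53/10) → f = -477/10
  (0, 10/7) → f = -90/7

The optimum lies where -3x_1 - 10x_2 = -53 and x_1 = 0.
Solving simultaneously gives x_1 = 0, x_2 = 53/10.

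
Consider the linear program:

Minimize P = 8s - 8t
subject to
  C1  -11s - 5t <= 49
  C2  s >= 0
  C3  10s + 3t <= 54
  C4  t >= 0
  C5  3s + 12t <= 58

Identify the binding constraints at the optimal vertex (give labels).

Feasible corners and P = 8s - 8t:
  (0, 0) → P = 0
  (0, 29/6) → P = -116/3
  (27/5, 0) → P = 216/5
  (158/37, 418/111) → P = 448/111

The minimum is at (0, 29/6). Substituting into each constraint, equality holds for C2 and C5; the remaining constraints have slack.

C2 and C5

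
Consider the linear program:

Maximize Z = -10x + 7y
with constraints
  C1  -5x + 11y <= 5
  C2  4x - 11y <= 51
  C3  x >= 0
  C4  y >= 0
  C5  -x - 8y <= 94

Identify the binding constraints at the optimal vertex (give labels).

Corner points and Z = -10x + 7y:
  (0, 5/11) → Z = 35/11
  (51/4, 0) → Z = -255/2
  (0, 0) → Z = 0
The feasible region is unbounded (it extends along (11, 5), (11, 4)), but Z strictly decreases along every unbounded feasible direction, so there is no improving ray and the maximum is attained at a vertex.

The maximum is at (0, 5/11). Substituting into each constraint, equality holds for C1 and C3; the remaining constraints have slack.

C1 and C3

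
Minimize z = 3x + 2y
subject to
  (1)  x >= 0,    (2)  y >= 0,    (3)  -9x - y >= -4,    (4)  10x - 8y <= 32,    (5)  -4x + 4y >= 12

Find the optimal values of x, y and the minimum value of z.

x = 0, y = 3, minimum z = 6

Feasible corners and z = 3x + 2y:
  (0, 4) → z = 8
  (0, 3) → z = 6
  (1/10, 31/10) → z = 13/2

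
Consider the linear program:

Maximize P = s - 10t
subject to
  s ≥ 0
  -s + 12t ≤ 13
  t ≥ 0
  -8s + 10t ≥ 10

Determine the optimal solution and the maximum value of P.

s = 0, t = 1, maximum P = -10

Extreme points and P = s - 10t:
  (0, 13/12) → P = -65/6
  (0, 1) → P = -10
  (5/43, 47/43) → P = -465/43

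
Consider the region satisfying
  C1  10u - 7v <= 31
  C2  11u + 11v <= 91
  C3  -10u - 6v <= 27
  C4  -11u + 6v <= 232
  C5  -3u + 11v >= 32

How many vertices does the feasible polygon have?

4

Pairwise boundary intersections that survive every other constraint:
  (-118/11, 19)
  (59/14, 625/154)
  (-37/3, 289/18)
  (-489/128, 239/128)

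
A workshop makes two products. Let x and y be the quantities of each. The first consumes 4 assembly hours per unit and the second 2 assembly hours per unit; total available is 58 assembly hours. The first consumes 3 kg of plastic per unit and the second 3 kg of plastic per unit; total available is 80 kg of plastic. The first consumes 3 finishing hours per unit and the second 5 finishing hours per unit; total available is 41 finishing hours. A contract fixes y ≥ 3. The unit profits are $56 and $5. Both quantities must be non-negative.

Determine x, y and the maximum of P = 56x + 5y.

x = 26/3, y = 3, maximum P = 1501/3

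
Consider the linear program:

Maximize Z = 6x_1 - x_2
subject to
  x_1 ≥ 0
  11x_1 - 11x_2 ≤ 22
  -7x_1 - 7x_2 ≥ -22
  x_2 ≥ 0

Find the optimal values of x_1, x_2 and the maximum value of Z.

At the optimal vertex, 11x_1 - 11x_2 = 22 and -7x_1 - 7x_2 = -22.
Solving simultaneously gives x_1 = 18/7, x_2 = 4/7.

x_1 = 18/7, x_2 = 4/7, maximum Z = 104/7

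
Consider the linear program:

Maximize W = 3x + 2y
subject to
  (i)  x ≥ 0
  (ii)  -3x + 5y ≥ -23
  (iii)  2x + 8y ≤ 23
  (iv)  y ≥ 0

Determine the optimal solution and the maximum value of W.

Extreme points and W = 3x + 2y:
  (0, 23/8) → W = 23/4
  (0, 0) → W = 0
  (299/34, 23/34) → W = 943/34
  (23/3, 0) → W = 23

At the optimal vertex, -3x + 5y = -23 and 2x + 8y = 23.
Solving simultaneously gives x = 299/34, y = 23/34.

x = 299/34, y = 23/34, maximum W = 943/34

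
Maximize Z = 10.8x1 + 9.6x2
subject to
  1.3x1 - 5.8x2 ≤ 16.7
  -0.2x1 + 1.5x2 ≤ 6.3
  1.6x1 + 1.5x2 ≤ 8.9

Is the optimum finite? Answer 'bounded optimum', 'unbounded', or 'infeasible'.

Vertices and Z = 10.8x1 + 9.6x2:
  (7667/1123, -1515/1123) → Z = 341298/5615
  (13/9, 593/135) → Z = 12998/225
The feasible region has finitely many vertices and no improving ray; the maximum is 341298/5615 at (7667/1123, -1515/1123).

bounded optimum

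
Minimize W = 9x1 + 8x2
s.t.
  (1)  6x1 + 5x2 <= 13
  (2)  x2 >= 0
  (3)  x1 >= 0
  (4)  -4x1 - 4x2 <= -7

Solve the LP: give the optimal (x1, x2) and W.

Corner points and W = 9x1 + 8x2:
  (13/6, 0) → W = 39/2
  (0, 13/5) → W = 104/5
  (7/4, 0) → W = 63/4
  (0, 7/4) → W = 14

x1 = 0, x2 = 7/4, minimum W = 14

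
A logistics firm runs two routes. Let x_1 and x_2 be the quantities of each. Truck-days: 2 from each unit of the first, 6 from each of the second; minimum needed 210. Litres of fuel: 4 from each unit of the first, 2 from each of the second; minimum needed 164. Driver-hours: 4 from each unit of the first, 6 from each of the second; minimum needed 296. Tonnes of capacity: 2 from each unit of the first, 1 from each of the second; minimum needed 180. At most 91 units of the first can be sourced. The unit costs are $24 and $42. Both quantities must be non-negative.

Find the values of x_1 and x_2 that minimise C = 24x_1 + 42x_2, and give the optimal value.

Corner points and C = 24x_1 + 42x_2:
  (0, 180) → C = 7560
  (87, 6) → C = 2340
  (91, 14/3) → C = 2380
The feasible region is unbounded (it extends along (0, 1)), but C strictly increases along every unbounded feasible direction, so there is no improving ray and the minimum is attained at a vertex.

The binding constraints are 2x_1 + 6x_2 = 210 and 2x_1 + x_2 = 180.
Solving simultaneously gives x_1 = 87, x_2 = 6.

x_1 = 87, x_2 = 6, minimum C = 2340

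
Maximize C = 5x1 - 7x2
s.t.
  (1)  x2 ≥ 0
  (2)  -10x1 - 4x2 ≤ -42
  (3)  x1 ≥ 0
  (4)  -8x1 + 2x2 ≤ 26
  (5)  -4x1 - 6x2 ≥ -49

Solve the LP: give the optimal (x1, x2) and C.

x1 = 49/4, x2 = 0, maximum C = 245/4

Feasible corners and C = 5x1 - 7x2:
  (21/5, 0) → C = 21
  (49/4, 0) → C = 245/4
  (14/11, 161/22) → C = -987/22

The optimum lies where x2 = 0 and -4x1 - 6x2 = -49.
Solving simultaneously gives x1 = 49/4, x2 = 0.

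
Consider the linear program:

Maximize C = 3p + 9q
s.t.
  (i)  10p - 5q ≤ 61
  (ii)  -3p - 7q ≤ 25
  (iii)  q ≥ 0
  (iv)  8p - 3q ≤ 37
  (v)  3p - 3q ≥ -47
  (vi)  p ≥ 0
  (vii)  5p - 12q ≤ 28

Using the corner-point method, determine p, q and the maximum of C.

p = 84/5, q = 487/15, maximum C = 1713/5

The binding constraints are 8p - 3q = 37 and 3p - 3q = -47.
Solving simultaneously gives p = 84/5, q = 487/15.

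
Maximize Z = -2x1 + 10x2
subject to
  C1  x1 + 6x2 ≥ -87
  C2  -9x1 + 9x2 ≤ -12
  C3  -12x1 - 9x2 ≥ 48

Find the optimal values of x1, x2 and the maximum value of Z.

x1 = -12/7, x2 = -64/21, maximum Z = -568/21

Corner points and Z = -2x1 + 10x2:
  (-79/7, -265/21) → Z = -2176/21
  (55/7, -332/21) → Z = -3650/21
  (-12/7, -64/21) → Z = -568/21

At the optimal vertex, -9x1 + 9x2 = -12 and -12x1 - 9x2 = 48.
Solving simultaneously gives x1 = -12/7, x2 = -64/21.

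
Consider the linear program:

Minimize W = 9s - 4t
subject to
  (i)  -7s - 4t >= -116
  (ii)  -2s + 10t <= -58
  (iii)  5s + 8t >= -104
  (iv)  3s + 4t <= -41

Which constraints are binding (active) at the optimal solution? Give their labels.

(ii) and (iii)

Extreme points and W = 9s - 4t:
  (-96/11, -83/11) → W = -532/11
  (-89/19, -128/19) → W = -289/19
  (22, -107/4) → W = 305

The minimum is at (-96/11, -83/11). Substituting into each constraint, equality holds for (ii) and (iii); the remaining constraints have slack.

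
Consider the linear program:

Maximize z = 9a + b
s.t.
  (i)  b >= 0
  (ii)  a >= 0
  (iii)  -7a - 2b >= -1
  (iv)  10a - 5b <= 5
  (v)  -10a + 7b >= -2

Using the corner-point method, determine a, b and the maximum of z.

a = 1/7, b = 0, maximum z = 9/7

Feasible corners and z = 9a + b:
  (0, 0) → z = 0
  (1/7, 0) → z = 9/7
  (0, 1/2) → z = 1/2

The binding constraints are b = 0 and -7a - 2b = -1.
Solving simultaneously gives a = 1/7, b = 0.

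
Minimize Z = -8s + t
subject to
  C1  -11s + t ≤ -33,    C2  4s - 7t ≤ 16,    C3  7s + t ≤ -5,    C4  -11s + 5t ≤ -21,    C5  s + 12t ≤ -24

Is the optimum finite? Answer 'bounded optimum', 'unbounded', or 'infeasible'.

The boundaries -11s + t = -33 and 7s + t = -5 meet at (14/9, -143/9), but that point violates 4s - 7t ≤ 16. Every candidate vertex is excluded by some other constraint, so the feasible region is empty.

infeasible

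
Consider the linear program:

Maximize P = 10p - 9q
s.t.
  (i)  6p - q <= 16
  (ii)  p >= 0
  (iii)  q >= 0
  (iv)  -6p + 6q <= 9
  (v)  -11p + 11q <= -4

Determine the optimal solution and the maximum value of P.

Corner points and P = 10p - 9q:
  (8/3, 0) → P = 80/3
  (172/55, 152/55) → P = 32/5
  (4/11, 0) → P = 40/11

The binding constraints are 6p - q = 16 and q = 0.
Solving simultaneously gives p = 8/3, q = 0.

p = 8/3, q = 0, maximum P = 80/3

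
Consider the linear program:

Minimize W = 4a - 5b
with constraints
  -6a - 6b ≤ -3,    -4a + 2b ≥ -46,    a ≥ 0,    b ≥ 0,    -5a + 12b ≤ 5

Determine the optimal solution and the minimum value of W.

Feasible corners and W = 4a - 5b:
  (1/2, 0) → W = 2
  (1/17, 15/34) → W = -67/34
  (23/2, 0) → W = 46
  (281/19, 125/19) → W = 499/19

At the optimal vertex, -6a - 6b = -3 and -5a + 12b = 5.
Solving simultaneously gives a = 1/17, b = 15/34.

a = 1/17, b = 15/34, minimum W = -67/34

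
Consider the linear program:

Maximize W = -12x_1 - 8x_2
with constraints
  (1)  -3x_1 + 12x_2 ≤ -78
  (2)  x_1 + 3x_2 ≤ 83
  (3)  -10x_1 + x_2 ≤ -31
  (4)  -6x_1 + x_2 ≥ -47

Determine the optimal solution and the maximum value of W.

x_1 = -4, x_2 = -71, maximum W = 616

Extreme points and W = -12x_1 - 8x_2:
  (98/39, -229/39) → W = 656/39
  (162/23, -109/23) → W = -1072/23
  (-4, -71) → W = 616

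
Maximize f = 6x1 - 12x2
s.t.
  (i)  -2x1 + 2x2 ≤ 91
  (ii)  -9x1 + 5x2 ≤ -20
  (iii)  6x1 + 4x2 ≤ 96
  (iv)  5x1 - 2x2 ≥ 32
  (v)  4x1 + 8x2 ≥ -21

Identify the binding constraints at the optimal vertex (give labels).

Vertices and f = 6x1 - 12x2:
  (10, 9) → f = -48
  (213/8, -255/16) → f = 351
  (107/24, -233/48) → f = 85

The maximum is at (213/8, -255/16). Substituting into each constraint, equality holds for (iii) and (v); the remaining constraints have slack.

(iii) and (v)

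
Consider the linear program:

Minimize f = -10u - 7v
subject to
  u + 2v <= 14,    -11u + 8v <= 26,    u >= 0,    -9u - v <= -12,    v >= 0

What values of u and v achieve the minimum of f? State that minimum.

u = 14, v = 0, minimum f = -140

Vertices and f = -10u - 7v:
  (2, 6) → f = -62
  (14, 0) → f = -140
  (70/83, 366/83) → f = -3262/83
  (4/3, 0) → f = -40/3

The binding constraints are u + 2v = 14 and v = 0.
Solving simultaneously gives u = 14, v = 0.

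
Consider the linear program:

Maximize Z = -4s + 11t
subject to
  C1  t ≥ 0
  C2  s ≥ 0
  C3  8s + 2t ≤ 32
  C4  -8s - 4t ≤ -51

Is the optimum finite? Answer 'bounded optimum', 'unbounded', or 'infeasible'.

Corner points and Z = -4s + 11t:
  (0, 16) → Z = 176
  (0, 51/4) → Z = 561/4
  (13/8, 19/2) → Z = 98
The feasible region has finitely many vertices and no improving ray; the maximum is 176 at (0, 16).

bounded optimum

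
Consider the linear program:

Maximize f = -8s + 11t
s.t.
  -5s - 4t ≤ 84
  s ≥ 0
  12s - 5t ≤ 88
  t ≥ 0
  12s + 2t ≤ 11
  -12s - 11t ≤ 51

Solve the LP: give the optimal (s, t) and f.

Extreme points and f = -8s + 11t:
  (0, 0) → f = 0
  (0, 11/2) → f = 121/2
  (11/12, 0) → f = -22/3

The binding constraints are s = 0 and 12s + 2t = 11.
Solving simultaneously gives s = 0, t = 11/2.

s = 0, t = 11/2, maximum f = 121/2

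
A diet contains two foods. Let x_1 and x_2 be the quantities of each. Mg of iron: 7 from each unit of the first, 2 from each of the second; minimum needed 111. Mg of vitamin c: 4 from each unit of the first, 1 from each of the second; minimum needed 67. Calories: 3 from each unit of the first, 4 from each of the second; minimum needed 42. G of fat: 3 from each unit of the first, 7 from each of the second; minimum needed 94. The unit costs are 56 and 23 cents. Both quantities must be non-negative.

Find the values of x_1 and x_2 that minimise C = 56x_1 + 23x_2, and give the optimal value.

Corner points and C = 56x_1 + 23x_2:
  (0, 67) → C = 1541
  (94/3, 0) → C = 5264/3
  (15, 7) → C = 1001
The feasible region is unbounded (it extends along (0, 1), (1, 0)), but C strictly increases along every unbounded feasible direction, so there is no improving ray and the minimum is attained at a vertex.

At the optimal vertex, 4x_1 + x_2 = 67 and 3x_1 + 7x_2 = 94.
Solving simultaneously gives x_1 = 15, x_2 = 7.

x_1 = 15, x_2 = 7, minimum C = 1001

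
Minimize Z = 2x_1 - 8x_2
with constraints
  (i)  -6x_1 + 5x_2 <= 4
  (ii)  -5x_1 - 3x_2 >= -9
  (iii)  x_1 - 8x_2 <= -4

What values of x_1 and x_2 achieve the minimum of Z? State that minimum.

x_1 = 33/43, x_2 = 74/43, minimum Z = -526/43

Vertices and Z = 2x_1 - 8x_2:
  (33/43, 74/43) → Z = -526/43
  (-12/43, 20/43) → Z = -184/43
  (60/43, 29/43) → Z = -112/43

At the optimal vertex, -6x_1 + 5x_2 = 4 and -5x_1 - 3x_2 = -9.
Solving simultaneously gives x_1 = 33/43, x_2 = 74/43.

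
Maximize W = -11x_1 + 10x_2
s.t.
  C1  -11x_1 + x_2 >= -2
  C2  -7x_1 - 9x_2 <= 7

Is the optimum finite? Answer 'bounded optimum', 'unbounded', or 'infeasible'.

unbounded

From the feasible point (11/106, -91/106), moving in the direction (1, 11) keeps every constraint satisfied while W increases without bound.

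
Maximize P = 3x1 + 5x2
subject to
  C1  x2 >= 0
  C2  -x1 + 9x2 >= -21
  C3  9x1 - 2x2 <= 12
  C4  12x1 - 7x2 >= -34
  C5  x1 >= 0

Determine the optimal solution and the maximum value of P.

x1 = 152/39, x2 = 150/13, maximum P = 902/13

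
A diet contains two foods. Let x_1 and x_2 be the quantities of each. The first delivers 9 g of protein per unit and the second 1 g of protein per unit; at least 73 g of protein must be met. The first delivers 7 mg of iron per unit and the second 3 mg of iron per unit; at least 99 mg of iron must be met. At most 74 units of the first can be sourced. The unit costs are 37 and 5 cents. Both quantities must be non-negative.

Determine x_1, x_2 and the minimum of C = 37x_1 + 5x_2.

The feasible region is unbounded (it extends along (0, 1)), but C strictly increases along every unbounded feasible direction, so there is no improving ray and the minimum is attained at a vertex.

x_1 = 6, x_2 = 19, minimum C = 317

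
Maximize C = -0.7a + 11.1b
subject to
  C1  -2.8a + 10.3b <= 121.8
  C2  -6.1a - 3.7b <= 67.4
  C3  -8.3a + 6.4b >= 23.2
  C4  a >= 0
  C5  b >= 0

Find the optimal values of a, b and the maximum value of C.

Extreme points and C = -0.7a + 11.1b:
  (8, 14) → C = 749/5
  (0, 1218/103) → C = 67599/515
  (0, 29/8) → C = 3219/80

a = 8, b = 14, maximum C = 149.8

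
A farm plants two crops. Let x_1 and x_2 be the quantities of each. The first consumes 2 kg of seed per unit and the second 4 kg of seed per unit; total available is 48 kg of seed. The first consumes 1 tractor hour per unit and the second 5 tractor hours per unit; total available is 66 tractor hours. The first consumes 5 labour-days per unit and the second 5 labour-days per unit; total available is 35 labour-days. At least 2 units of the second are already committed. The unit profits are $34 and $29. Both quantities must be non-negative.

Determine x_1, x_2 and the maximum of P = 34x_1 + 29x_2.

x_1 = 5, x_2 = 2, maximum P = 228

Corner points and P = 34x_1 + 29x_2:
  (0, 7) → P = 203
  (0, 2) → P = 58
  (5, 2) → P = 228

The optimum lies where 5x_1 + 5x_2 = 35 and x_2 = 2.
Solving simultaneously gives x_1 = 5, x_2 = 2.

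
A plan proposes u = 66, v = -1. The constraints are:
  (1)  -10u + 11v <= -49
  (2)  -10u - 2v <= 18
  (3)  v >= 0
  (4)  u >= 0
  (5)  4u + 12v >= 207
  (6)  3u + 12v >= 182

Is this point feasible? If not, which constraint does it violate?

Constraint (3): v = -1, which is not ≥ 0. All other constraints are satisfied.

not feasible — violates (3)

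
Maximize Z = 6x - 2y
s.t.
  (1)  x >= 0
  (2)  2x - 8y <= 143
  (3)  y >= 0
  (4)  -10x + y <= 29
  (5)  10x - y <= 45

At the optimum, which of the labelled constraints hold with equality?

(3) and (5)

Vertices and Z = 6x - 2y:
  (0, 0) → Z = 0
  (0, 29) → Z = -58
  (9/2, 0) → Z = 27
The feasible region is unbounded (it extends along (1, 10)), but Z strictly decreases along every unbounded feasible direction, so there is no improving ray and the maximum is attained at a vertex.

The maximum is at (9/2, 0). Substituting into each constraint, equality holds for (3) and (5); the remaining constraints have slack.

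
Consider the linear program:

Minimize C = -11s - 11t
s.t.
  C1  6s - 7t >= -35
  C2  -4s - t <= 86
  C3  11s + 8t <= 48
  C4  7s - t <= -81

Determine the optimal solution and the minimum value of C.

Feasible corners and C = -11s - 11t:
  (-637/34, -188/17) → C = 11143/34
  (-532/43, -241/43) → C = 8503/43
  (-167/11, -278/11) → C = 445

s = -532/43, t = -241/43, minimum C = 8503/43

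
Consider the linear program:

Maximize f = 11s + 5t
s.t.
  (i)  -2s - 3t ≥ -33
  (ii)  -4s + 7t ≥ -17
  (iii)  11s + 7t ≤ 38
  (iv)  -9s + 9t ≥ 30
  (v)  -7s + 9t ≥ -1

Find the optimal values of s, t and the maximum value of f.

The feasible region is unbounded (it extends along (-3, 2), (-7, -4)), but f strictly decreases along every unbounded feasible direction, so there is no improving ray and the maximum is attained at a vertex.

The optimum lies where 11s + 7t = 38 and -9s + 9t = 30.
Solving simultaneously gives s = 22/27, t = 112/27.

s = 22/27, t = 112/27, maximum f = 802/27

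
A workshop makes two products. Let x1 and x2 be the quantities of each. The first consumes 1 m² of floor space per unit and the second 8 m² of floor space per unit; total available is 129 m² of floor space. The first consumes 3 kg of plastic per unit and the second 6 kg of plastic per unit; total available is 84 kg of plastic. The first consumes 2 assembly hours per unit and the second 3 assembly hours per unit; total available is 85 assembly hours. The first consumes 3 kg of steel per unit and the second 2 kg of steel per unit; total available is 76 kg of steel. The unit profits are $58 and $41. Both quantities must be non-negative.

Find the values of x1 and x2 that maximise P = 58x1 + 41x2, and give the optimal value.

Extreme points and P = 58x1 + 41x2:
  (0, 0) → P = 0
  (0, 14) → P = 574
  (76/3, 0) → P = 4408/3
  (24, 2) → P = 1474

At the optimal vertex, 3x1 + 6x2 = 84 and 3x1 + 2x2 = 76.
Solving simultaneously gives x1 = 24, x2 = 2.

x1 = 24, x2 = 2, maximum P = 1474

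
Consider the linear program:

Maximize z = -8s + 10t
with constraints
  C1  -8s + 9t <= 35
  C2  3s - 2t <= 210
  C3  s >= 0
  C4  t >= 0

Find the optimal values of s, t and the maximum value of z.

s = 1960/11, t = 1785/11, maximum z = 2170/11

Feasible corners and z = -8s + 10t:
  (1960/11, 1785/11) → z = 2170/11
  (0, 35/9) → z = 350/9
  (70, 0) → z = -560
  (0, 0) → z = 0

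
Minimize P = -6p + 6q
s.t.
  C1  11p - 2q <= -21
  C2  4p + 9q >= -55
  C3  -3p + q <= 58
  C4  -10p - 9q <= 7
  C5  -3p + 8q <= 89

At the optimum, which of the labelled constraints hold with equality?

C1 and C4

Corner points and P = -6p + 6q:
  (-29/17, 19/17) → P = 288/17
  (5/41, 458/41) → P = 2718/41
  (-857/107, 869/107) → P = 10356/107

The minimum is at (-29/17, 19/17). Substituting into each constraint, equality holds for C1 and C4; the remaining constraints have slack.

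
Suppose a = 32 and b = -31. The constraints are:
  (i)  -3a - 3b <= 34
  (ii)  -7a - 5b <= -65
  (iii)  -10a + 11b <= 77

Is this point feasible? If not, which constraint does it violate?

(i): -3 ≤ 34 ✓
(ii): -69 ≤ -65 ✓
(iii): -661 ≤ 77 ✓

feasible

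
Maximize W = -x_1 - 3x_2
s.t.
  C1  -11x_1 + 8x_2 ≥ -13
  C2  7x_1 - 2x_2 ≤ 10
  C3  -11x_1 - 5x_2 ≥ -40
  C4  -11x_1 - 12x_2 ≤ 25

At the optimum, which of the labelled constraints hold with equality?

C1 and C4

Vertices and W = -x_1 - 3x_2:
  (27/17, 19/34) → W = -111/34
  (-1/5, -19/10) → W = 59/10
  (130/57, 170/57) → W = -640/57
The feasible region is unbounded (it extends along (-12, 11), (-5, 11)), but W strictly decreases along every unbounded feasible direction, so there is no improving ray and the maximum is attained at a vertex.

The maximum is at (-1/5, -19/10). Substituting into each constraint, equality holds for C1 and C4; the remaining constraints have slack.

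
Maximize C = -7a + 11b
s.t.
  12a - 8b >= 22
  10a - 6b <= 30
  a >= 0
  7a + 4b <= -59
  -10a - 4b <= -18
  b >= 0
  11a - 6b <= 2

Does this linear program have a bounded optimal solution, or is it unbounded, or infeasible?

The boundaries b = 0 and 11a - 6b = 2 meet at (2/11, 0), but that point violates 12a - 8b ≥ 22. Every candidate vertex is excluded by some other constraint, so the feasible region is empty.

infeasible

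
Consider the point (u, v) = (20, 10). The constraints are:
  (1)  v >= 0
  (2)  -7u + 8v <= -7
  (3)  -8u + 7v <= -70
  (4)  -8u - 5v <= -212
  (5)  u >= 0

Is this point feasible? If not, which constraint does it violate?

Constraint (4): -8u - 5v = -210, which is not ≤ -212. All other constraints are satisfied.

not feasible — violates (4)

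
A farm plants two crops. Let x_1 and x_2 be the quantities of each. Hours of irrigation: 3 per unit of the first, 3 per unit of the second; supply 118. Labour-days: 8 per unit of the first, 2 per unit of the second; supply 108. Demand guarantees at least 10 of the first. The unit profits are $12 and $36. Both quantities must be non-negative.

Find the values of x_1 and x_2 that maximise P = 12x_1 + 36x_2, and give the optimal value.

x_1 = 10, x_2 = 14, maximum P = 624

Vertices and P = 12x_1 + 36x_2:
  (27/2, 0) → P = 162
  (10, 0) → P = 120
  (10, 14) → P = 624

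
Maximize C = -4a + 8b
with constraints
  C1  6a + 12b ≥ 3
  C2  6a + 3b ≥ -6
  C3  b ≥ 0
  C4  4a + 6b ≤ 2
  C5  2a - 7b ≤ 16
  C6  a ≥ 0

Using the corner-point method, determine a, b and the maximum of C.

Extreme points and C = -4a + 8b:
  (1/2, 0) → C = -2
  (0, 1/4) → C = 2
  (0, 1/3) → C = 8/3

The optimum lies where 4a + 6b = 2 and a = 0.
Solving simultaneously gives a = 0, b = 1/3.

a = 0, b = 1/3, maximum C = 8/3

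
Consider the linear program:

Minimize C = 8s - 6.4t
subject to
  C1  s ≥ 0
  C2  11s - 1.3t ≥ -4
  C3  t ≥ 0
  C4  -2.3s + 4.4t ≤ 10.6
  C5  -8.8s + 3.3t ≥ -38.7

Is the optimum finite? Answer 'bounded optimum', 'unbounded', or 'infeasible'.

bounded optimum

Vertices and C = 8s - 6.4t:
  (0, 0) → C = 0
  (0, 53/22) → C = -848/55
  (387/88, 0) → C = 387/11
  (1866/283, 18229/3113) → C = 237712/15565
The feasible region has finitely many vertices and no improving ray; the minimum is -848/55 at (0, 53/22).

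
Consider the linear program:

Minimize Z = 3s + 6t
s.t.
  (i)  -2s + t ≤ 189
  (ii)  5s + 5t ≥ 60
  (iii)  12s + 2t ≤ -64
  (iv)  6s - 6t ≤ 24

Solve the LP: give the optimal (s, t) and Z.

s = -44/5, t = 104/5, minimum Z = 492/5

At the optimal vertex, 5s + 5t = 60 and 12s + 2t = -64.
Solving simultaneously gives s = -44/5, t = 104/5.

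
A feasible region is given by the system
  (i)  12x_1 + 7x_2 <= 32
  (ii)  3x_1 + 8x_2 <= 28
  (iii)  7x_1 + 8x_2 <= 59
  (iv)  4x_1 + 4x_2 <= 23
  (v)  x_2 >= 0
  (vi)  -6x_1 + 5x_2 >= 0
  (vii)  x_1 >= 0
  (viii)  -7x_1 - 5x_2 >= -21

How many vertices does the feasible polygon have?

5

Of the 28 pairwise boundary intersections, those satisfying every inequality are:
  (80/51, 32/17)
  (13/11, 28/11)
  (0, 7/2)
  (28/41, 133/41)
  (0, 0)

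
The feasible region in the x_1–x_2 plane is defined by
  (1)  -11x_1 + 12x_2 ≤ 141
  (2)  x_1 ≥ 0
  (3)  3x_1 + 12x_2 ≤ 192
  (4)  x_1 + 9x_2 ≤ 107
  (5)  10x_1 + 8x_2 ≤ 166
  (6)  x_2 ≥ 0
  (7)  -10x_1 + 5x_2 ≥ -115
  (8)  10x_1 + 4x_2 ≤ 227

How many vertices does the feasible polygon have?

6

The feasible vertices (each the meet of two boundaries and inside every other half-plane) are:
  (0, 47/4)
  (5/37, 1318/111)
  (0, 0)
  (319/41, 452/41)
  (175/13, 51/13)
  (23/2, 0)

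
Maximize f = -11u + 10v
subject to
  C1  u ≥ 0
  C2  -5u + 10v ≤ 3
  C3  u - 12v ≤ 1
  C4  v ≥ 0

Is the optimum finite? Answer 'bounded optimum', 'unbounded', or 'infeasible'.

Extreme points and f = -11u + 10v:
  (0, 3/10) → f = 3
  (0, 0) → f = 0
  (1, 0) → f = -11
The feasible region has finitely many vertices and no improving ray; the maximum is 3 at (0, 3/10).

bounded optimum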